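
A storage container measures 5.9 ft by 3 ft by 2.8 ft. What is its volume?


Shape: rectangular prism
l = 5.9 ft, w = 3 ft, h = 2.8 ft
Formula: V = l * w * h
V = 5.9 * 3 * 2.8
V = 17.7 * 2.8
V = 49.56
49.56 ft^3


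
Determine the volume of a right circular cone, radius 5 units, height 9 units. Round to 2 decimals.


Shape: cone
Radius r = 5 units, Height h = 9 units
Formula: V = (1/3) * pi * r^2 * h
r^2 = 25
pi * r^2 * h = pi * 25 * 9 = 225 * pi
V = 225 * pi / 3
V = 235.62
235.62 units^3


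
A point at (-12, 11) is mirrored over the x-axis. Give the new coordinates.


Transformation: reflection
Original point: (-12, 11)
Rule for reflection over the x-axis: (x, y) -> (x, -y)
Apply: (-12, 11) -> (-12, -11)
(-12, -11)


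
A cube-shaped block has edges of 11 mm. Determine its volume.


Shape: cube
Side s = 11 mm
Formula: V = s^3
V = 11 * 11 * 11
V = 121 * 11
V = 1331
1331 mm^3


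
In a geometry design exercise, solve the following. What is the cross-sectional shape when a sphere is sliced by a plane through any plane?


Solid: sphere
Cutting plane: through any plane
Visualize the intersection of the plane with the solid's surface.
The boundary of the cut region is a circle.
circle


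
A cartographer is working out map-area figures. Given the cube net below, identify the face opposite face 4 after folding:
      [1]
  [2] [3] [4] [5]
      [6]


Net: cross layout. Take square 3 as the base (bottom).
Fold the four squares in the horizontal row up around 3: 2 -> left, 4 -> right, 5 wraps to the top.
Fold 1 and 6 up from 3: 1 -> back, 6 -> front.
Opposite pairs are therefore: (1, 6), (2, 4), (3, 5).
Face 4 is opposite face 2.
face 2


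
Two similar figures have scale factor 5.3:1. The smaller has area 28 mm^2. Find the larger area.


Linear scale factor k = 5.3
Original area = 28 mm^2
Rule: under a linear scaling by k, areas scale by k^2.
k^2 = 5.3^2 = 28.09
New area = 28 * 28.09
New area = 786.52
786.52 mm^2


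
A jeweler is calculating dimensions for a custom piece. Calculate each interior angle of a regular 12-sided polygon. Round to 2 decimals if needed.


Shape: regular dodecagon (12 sides)
Formula: interior angle = (n - 2) * 180 / n
(n - 2) = 10
(n - 2) * 180 = 1800
angle = 1800 / 12
angle = 150
150 degrees


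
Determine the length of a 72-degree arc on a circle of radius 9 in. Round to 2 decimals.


Shape: circular arc
Radius r = 9 in, Angle = 72 degrees
Formula: L = (angle/360) * 2 * pi * r
2 * pi * r = 18 * pi
L = (72/360) * 18 * pi
L = 3.6 * pi
L = 11.31
11.31 in


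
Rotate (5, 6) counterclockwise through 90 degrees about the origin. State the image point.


Transformation: rotation about the origin
Original point: (5, 6)
Rule for 90 deg counterclockwise: (x, y) -> (-y, x)
Apply: (5, 6) -> (-6, 5)
(-6, 5)


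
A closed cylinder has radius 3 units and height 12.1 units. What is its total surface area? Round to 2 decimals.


Shape: closed cylinder
Radius r = 3 units, Height h = 12.1 units
Formula: SA = 2*pi*r^2 + 2*pi*r*h = 2*pi*r*(r + h)
r + h = 15.1
2 * r * (r + h) = 2 * 3 * 15.1 = 90.6
SA = 90.6 * pi
SA = 284.63
284.63 units^2


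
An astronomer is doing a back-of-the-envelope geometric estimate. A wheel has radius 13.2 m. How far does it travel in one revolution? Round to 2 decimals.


Shape: circle
Radius r = 13.2 m
Formula: C = 2 * pi * r
C = 2 * pi * 13.2
C = 26.4 * pi
C = 82.94
82.94 m


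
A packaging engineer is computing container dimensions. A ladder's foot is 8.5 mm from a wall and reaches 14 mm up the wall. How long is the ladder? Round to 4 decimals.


Shape: right triangle
Legs a = 8.5 mm, b = 14 mm
Formula: c = sqrt(a^2 + b^2)
a^2 = 72.25, b^2 = 196
a^2 + b^2 = 268.25
c = sqrt(268.25)
c = 16.3783
16.3783 mm


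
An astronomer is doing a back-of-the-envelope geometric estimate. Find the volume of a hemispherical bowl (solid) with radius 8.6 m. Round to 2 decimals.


Shape: hemisphere (half of a sphere)
Radius r = 8.6 m
Formula: V = (1/2) * (4/3) * pi * r^3 = (2/3) * pi * r^3
r^3 = 636.056
(2/3) * 636.056 = 424.037333
V = 424.037333 * pi
V = 1332.15
1332.15 m^3


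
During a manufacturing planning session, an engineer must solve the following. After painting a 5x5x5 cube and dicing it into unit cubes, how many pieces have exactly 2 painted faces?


Large cube: 5 x 5 x 5, cut into unit cubes.
n = 5, so n - 2 = 3
Cubes with 2 painted faces lie along the edges, excluding corners.
A cube has 12 edges; each contributes (n - 2) = 3 such cubes.
Count = 12 * 3 = 36
36 unit cubes


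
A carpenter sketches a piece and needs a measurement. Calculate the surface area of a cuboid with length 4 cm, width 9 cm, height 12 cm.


Shape: rectangular prism
l = 4 cm, w = 9 cm, h = 12 cm
Formula: SA = 2(lw + lh + wh)
lw = 36, lh = 48, wh = 108
lw + lh + wh = 192
SA = 2 * 192
SA = 384
384 cm^2


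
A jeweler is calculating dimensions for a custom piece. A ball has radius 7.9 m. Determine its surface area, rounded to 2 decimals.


Shape: sphere
Radius r = 7.9 m
Formula: SA = 4 * pi * r^2
r^2 = 62.41
SA = 4 * pi * 62.41
SA = 249.64 * pi
SA = 784.27
784.27 m^2


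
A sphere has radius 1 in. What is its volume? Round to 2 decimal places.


Shape: sphere
Radius r = 1 in
Formula: V = (4/3) * pi * r^3
r^3 = 1
(4/3) * 1 = 1.333333
V = 1.333333 * pi
V = 4.19
4.19 in^3


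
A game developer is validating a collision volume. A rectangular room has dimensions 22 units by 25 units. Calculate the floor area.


Shape: rectangle
Length l = 22 units, Width w = 25 units
Formula: A = l * w
A = 22 * 25
A = 550
550 units^2


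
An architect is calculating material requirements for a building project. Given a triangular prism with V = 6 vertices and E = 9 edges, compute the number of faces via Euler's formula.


Polyhedron: triangular prism
Euler's formula for convex polyhedra: V - E + F = 2
Given: V = 6 vertices and E = 9 edges
Solve for F:
F = 2 + E - V = 2 + 9 - 6 = 5
5 faces


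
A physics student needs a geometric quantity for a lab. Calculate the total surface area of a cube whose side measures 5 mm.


Shape: cube
Side s = 5 mm
A cube has 6 square faces.
Formula: SA = 6 * s^2
s^2 = 25
SA = 6 * 25
SA = 150
150 mm^2


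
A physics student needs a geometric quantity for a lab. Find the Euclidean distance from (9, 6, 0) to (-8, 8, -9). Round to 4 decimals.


3D distance between two points
P1 = (9, 6, 0), P2 = (-8, 8, -9)
Formula: d = sqrt((x2-x1)^2 + (y2-y1)^2 + (z2-z1)^2)
dx = -8 - 9 = -17
dy = 8 - 6 = 2
dz = -9 - 0 = -9
dx^2 + dy^2 + dz^2 = 289 + 4 + 81 = 374
d = sqrt(374)
d = 19.3391
19.3391 units


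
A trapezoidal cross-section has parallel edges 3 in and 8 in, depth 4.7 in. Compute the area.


Shape: trapezoid
Parallel sides a = 3 in, b = 8 in; Height h = 4.7 in
Formula: A = (a + b) * h / 2
a + b = 3 + 8 = 11
A = 11 * 4.7 / 2
A = 51.7 / 2
A = 25.85
25.85 in^2


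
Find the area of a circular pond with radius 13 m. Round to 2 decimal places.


Shape: circle
Radius r = 13 m
Formula: A = pi * r^2
r^2 = 13^2 = 169
A = pi * 169
A = 530.93
530.93 m^2


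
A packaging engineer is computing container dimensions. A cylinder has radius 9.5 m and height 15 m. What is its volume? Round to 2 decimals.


Shape: cylinder
Radius r = 9.5 m, Height h = 15 m
Formula: V = pi * r^2 * h
r^2 = 90.25
V = pi * 90.25 * 15
V = 1353.75 * pi
V = 4252.93
4252.93 m^3


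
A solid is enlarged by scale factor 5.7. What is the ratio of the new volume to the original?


Linear scale factor k = 5.7
Rule: under a linear scaling by k, volumes scale by k^3.
k^3 = 5.7 * 5.7 * 5.7
k^3 = 32.49 * 5.7
k^3 = 185.193
Volume scales by a factor of 185.193.
185.193 (dimensionless)


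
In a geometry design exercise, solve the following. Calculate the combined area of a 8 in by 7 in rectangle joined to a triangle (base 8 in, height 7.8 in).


Composite shape: rectangle + triangle
Rectangle area = 8 * 7 = 56
Triangle area = 0.5 * 8 * 7.8 = 31.2
Total = 56 + 31.2
Total = 87.2
87.2 in^2


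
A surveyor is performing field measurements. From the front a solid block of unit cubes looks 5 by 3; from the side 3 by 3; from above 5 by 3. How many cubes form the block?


Orthographic views of a solid rectangular block:
Front view 5 x 3 -> length = 5, height = 3
Side view 3 x 3 -> width = 3, height = 3 (consistent)
Top view 5 x 3 -> confirms length = 5, width = 3
The block is 5 x 3 x 3.
Total unit cubes = 5 * 3 * 3 = 45
45 unit cubes


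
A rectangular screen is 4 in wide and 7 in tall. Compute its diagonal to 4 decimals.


Shape: rectangle (diagonal via Pythagoras)
Sides: 4 in and 7 in
Formula: d = sqrt(l^2 + w^2)
l^2 = 16, w^2 = 49
l^2 + w^2 = 65
d = sqrt(65)
d = 8.0623
8.0623 in


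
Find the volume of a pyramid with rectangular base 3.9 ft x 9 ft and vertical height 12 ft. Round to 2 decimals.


Shape: rectangular pyramid
Base: 3.9 ft x 9 ft, Height h = 12 ft
Formula: V = (1/3) * base_area * h
base_area = 3.9 * 9 = 35.1
base_area * h = 35.1 * 12 = 421.2
V = 421.2 / 3
V = 140.4
140.4 ft^3


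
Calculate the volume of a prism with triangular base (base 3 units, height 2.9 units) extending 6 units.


Shape: triangular prism
Triangle base = 3 units, triangle height = 2.9 units, prism length L = 6 units
Formula: V = (1/2 * b * h_tri) * L
Cross-section area = 0.5 * 3 * 2.9 = 4.35
V = 4.35 * 6
V = 26.1
26.1 units^3


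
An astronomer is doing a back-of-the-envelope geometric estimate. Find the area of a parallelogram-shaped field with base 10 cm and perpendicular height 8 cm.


Shape: parallelogram
Base b = 10 cm, Height h = 8 cm
Formula: A = b * h
A = 10 * 8
A = 80
80 cm^2


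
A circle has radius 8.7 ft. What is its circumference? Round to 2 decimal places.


Shape: circle
Radius r = 8.7 ft
Formula: C = 2 * pi * r
C = 2 * pi * 8.7
C = 17.4 * pi
C = 54.66
54.66 ft


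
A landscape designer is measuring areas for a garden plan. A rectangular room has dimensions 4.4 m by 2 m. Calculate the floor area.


Shape: rectangle
Length l = 4.4 m, Width w = 2 m
Formula: A = l * w
A = 4.4 * 2
A = 8.8
8.8 m^2


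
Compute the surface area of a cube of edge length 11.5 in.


Shape: cube
Side s = 11.5 in
A cube has 6 square faces.
Formula: SA = 6 * s^2
s^2 = 132.25
SA = 6 * 132.25
SA = 793.5
793.5 in^2


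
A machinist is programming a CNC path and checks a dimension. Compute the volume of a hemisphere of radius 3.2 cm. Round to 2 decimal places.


Shape: hemisphere (half of a sphere)
Radius r = 3.2 cm
Formula: V = (1/2) * (4/3) * pi * r^3 = (2/3) * pi * r^3
r^3 = 32.768
(2/3) * 32.768 = 21.845333
V = 21.845333 * pi
V = 68.63
68.63 cm^3


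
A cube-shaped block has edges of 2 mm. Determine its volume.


Shape: cube
Side s = 2 mm
Formula: V = s^3
V = 2 * 2 * 2
V = 4 * 2
V = 8
8 mm^3


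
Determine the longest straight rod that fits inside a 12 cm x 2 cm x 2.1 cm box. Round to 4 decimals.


Shape: rectangular box (space diagonal)
l = 12 cm, w = 2 cm, h = 2.1 cm
Visualize: the diagonal of the base, then a right triangle with that diagonal and the height.
Formula: d = sqrt(l^2 + w^2 + h^2)
l^2 + w^2 + h^2 = 144 + 4 + 4.41 = 152.41
d = sqrt(152.41)
d = 12.3454
12.3454 cm


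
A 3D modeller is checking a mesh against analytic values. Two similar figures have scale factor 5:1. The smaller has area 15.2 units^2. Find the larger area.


Linear scale factor k = 5
Original area = 15.2 units^2
Rule: under a linear scaling by k, areas scale by k^2.
k^2 = 5^2 = 25
New area = 15.2 * 25
New area = 380
380 units^2


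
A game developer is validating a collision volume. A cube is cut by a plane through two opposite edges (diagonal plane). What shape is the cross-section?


Solid: cube
Cutting plane: through two opposite edges (diagonal plane)
Visualize the intersection of the plane with the solid's surface.
The boundary of the cut region is a rectangle.
rectangle


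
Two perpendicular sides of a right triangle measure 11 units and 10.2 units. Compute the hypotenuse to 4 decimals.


Shape: right triangle
Legs a = 11 units, b = 10.2 units
Formula: c = sqrt(a^2 + b^2)
a^2 = 121, b^2 = 104.04
a^2 + b^2 = 225.04
c = sqrt(225.04)
c = 15.0013
15.0013 units


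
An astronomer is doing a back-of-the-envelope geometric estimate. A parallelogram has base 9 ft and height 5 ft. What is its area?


Shape: parallelogram
Base b = 9 ft, Height h = 5 ft
Formula: A = b * h
A = 9 * 5
A = 45
45 ft^2


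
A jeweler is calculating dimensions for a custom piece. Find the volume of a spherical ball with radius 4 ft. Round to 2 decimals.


Shape: sphere
Radius r = 4 ft
Formula: V = (4/3) * pi * r^3
r^3 = 64
(4/3) * 64 = 85.333333
V = 85.333333 * pi
V = 268.08
268.08 ft^3


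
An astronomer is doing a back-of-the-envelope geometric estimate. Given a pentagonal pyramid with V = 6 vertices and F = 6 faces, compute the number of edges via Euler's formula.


Polyhedron: pentagonal pyramid
Euler's formula for convex polyhedra: V - E + F = 2
Given: V = 6 vertices and F = 6 faces
Solve for E:
E = V + F - 2 = 6 + 6 - 2 = 10
10 edges


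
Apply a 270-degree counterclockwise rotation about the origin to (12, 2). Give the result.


Transformation: rotation about the origin
Original point: (12, 2)
Rule for 270 deg counterclockwise: (x, y) -> (y, -x)
Apply: (12, 2) -> (2, -12)
(2, -12)


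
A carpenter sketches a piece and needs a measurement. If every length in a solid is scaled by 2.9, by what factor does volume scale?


Linear scale factor k = 2.9
Rule: under a linear scaling by k, volumes scale by k^3.
k^3 = 2.9 * 2.9 * 2.9
k^3 = 8.41 * 2.9
k^3 = 24.389
Volume scales by a factor of 24.389.
24.389 (dimensionless)


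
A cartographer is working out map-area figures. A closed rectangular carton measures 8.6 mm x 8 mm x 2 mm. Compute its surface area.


Shape: rectangular prism
l = 8.6 mm, w = 8 mm, h = 2 mm
Formula: SA = 2(lw + lh + wh)
lw = 68.8, lh = 17.2, wh = 16
lw + lh + wh = 102
SA = 2 * 102
SA = 204
204 mm^2


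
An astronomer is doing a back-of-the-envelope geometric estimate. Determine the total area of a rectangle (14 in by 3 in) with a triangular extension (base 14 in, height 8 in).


Composite shape: rectangle + triangle
Rectangle area = 14 * 3 = 42
Triangle area = 0.5 * 14 * 8 = 56
Total = 42 + 56
Total = 98
98 in^2


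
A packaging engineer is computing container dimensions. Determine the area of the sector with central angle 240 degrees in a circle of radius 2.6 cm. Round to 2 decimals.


Shape: circular sector
Radius r = 2.6 cm, Angle = 240 degrees
Formula: A = (angle/360) * pi * r^2
r^2 = 6.76
Fraction of circle = 240/360
A = (240/360) * pi * 6.76
A = 4.506667 * pi
A = 14.16
14.16 cm^2


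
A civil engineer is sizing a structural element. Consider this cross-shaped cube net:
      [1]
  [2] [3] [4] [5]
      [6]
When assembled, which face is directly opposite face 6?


Net: cross layout. Take square 3 as the base (bottom).
Fold the four squares in the horizontal row up around 3: 2 -> left, 4 -> right, 5 wraps to the top.
Fold 1 and 6 up from 3: 1 -> back, 6 -> front.
Opposite pairs are therefore: (1, 6), (2, 4), (3, 5).
Face 6 is opposite face 1.
face 1


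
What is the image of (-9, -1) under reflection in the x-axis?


Transformation: reflection
Original point: (-9, -1)
Rule for reflection over the x-axis: (x, y) -> (x, -y)
Apply: (-9, -1) -> (-9, 1)
(-9, 1)


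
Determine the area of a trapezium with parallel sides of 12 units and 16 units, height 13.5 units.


Shape: trapezoid
Parallel sides a = 12 units, b = 16 units; Height h = 13.5 units
Formula: A = (a + b) * h / 2
a + b = 12 + 16 = 28
A = 28 * 13.5 / 2
A = 378 / 2
A = 189
189 units^2


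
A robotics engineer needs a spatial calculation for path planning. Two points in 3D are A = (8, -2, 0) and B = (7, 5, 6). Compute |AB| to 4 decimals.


3D distance between two points
P1 = (8, -2, 0), P2 = (7, 5, 6)
Formula: d = sqrt((x2-x1)^2 + (y2-y1)^2 + (z2-z1)^2)
dx = 7 - 8 = -1
dy = 5 - -2 = 7
dz = 6 - 0 = 6
dx^2 + dy^2 + dz^2 = 1 + 49 + 36 = 86
d = sqrt(86)
d = 9.2736
9.2736 units


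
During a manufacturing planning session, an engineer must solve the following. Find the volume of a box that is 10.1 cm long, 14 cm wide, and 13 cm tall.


Shape: rectangular prism
l = 10.1 cm, w = 14 cm, h = 13 cm
Formula: V = l * w * h
V = 10.1 * 14 * 13
V = 141.4 * 13
V = 1838.2
1838.2 cm^3


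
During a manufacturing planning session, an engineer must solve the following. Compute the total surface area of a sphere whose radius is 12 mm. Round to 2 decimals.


Shape: sphere
Radius r = 12 mm
Formula: SA = 4 * pi * r^2
r^2 = 144
SA = 4 * pi * 144
SA = 576 * pi
SA = 1809.56
1809.56 mm^2


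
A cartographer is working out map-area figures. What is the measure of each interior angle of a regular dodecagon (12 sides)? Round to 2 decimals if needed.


Shape: regular dodecagon (12 sides)
Formula: interior angle = (n - 2) * 180 / n
(n - 2) = 10
(n - 2) * 180 = 1800
angle = 1800 / 12
angle = 150
150 degrees


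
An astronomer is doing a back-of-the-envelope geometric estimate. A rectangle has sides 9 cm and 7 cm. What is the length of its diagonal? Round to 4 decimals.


Shape: rectangle (diagonal via Pythagoras)
Sides: 9 cm and 7 cm
Formula: d = sqrt(l^2 + w^2)
l^2 = 81, w^2 = 49
l^2 + w^2 = 130
d = sqrt(130)
d = 11.4018
11.4018 cm


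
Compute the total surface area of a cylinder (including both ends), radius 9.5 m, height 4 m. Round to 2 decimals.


Shape: closed cylinder
Radius r = 9.5 m, Height h = 4 m
Formula: SA = 2*pi*r^2 + 2*pi*r*h = 2*pi*r*(r + h)
r + h = 13.5
2 * r * (r + h) = 2 * 9.5 * 13.5 = 256.5
SA = 256.5 * pi
SA = 805.82
805.82 m^2


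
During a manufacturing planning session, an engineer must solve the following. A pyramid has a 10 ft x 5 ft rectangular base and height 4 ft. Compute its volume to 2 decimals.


Shape: rectangular pyramid
Base: 10 ft x 5 ft, Height h = 4 ft
Formula: V = (1/3) * base_area * h
base_area = 10 * 5 = 50
base_area * h = 50 * 4 = 200
V = 200 / 3
V = 66.67
66.67 ft^3


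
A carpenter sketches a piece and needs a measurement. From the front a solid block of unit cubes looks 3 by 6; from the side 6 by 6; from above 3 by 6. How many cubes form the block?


Orthographic views of a solid rectangular block:
Front view 3 x 6 -> length = 3, height = 6
Side view 6 x 6 -> width = 6, height = 6 (consistent)
Top view 3 x 6 -> confirms length = 3, width = 6
The block is 3 x 6 x 6.
Total unit cubes = 3 * 6 * 6 = 108
108 unit cubes


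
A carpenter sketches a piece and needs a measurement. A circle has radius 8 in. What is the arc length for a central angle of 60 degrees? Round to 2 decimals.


Shape: circular arc
Radius r = 8 in, Angle = 60 degrees
Formula: L = (angle/360) * 2 * pi * r
2 * pi * r = 16 * pi
L = (60/360) * 16 * pi
L = 2.666667 * pi
L = 8.38
8.38 in


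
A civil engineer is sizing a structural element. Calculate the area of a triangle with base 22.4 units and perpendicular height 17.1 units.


Shape: triangle
Base b = 22.4 units, Height h = 17.1 units
Formula: A = (1/2) * b * h
A = 0.5 * 22.4 * 17.1
A = 0.5 * 383.04
A = 191.52
191.52 units^2


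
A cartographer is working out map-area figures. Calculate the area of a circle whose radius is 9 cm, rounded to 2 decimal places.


Shape: circle
Radius r = 9 cm
Formula: A = pi * r^2
r^2 = 9^2 = 81
A = pi * 81
A = 254.47
254.47 cm^2


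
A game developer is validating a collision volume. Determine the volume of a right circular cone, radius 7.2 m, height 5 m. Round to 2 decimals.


Shape: cone
Radius r = 7.2 m, Height h = 5 m
Formula: V = (1/3) * pi * r^2 * h
r^2 = 51.84
pi * r^2 * h = pi * 51.84 * 5 = 259.2 * pi
V = 259.2 * pi / 3
V = 271.43
271.43 m^3


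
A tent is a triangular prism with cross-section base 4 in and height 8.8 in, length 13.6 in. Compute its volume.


Shape: triangular prism
Triangle base = 4 in, triangle height = 8.8 in, prism length L = 13.6 in
Formula: V = (1/2 * b * h_tri) * L
Cross-section area = 0.5 * 4 * 8.8 = 17.6
V = 17.6 * 13.6
V = 239.36
239.36 in^3


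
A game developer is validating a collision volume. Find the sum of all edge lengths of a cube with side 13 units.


Shape: cube
Side s = 13 units
A cube has 12 edges, all equal.
Formula: total edge length = 12 * s
Total = 12 * 13
Total = 156
156 units


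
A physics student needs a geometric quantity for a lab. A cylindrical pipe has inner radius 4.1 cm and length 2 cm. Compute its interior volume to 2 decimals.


Shape: cylinder
Radius r = 4.1 cm, Height h = 2 cm
Formula: V = pi * r^2 * h
r^2 = 16.81
V = pi * 16.81 * 2
V = 33.62 * pi
V = 105.62
105.62 cm^3


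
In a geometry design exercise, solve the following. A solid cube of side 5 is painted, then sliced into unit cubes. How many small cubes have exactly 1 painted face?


Large cube: 5 x 5 x 5, cut into unit cubes.
n = 5, so n - 2 = 3
Cubes with 1 painted face lie in the interior of each face.
A cube has 6 faces; each contributes (n - 2)^2 = 9 such cubes.
Count = 6 * 9 = 54
54 unit cubes


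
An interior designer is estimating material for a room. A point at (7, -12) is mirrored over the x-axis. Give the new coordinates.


Transformation: reflection
Original point: (7, -12)
Rule for reflection over the x-axis: (x, y) -> (x, -y)
Apply: (7, -12) -> (7, 12)
(7, 12)


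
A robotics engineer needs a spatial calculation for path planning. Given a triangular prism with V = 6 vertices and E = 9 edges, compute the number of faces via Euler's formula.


Polyhedron: triangular prism
Euler's formula for convex polyhedra: V - E + F = 2
Given: V = 6 vertices and E = 9 edges
Solve for F:
F = 2 + E - V = 2 + 9 - 6 = 5
5 faces


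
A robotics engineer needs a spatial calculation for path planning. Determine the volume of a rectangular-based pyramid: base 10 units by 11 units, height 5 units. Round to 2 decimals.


Shape: rectangular pyramid
Base: 10 units x 11 units, Height h = 5 units
Formula: V = (1/3) * base_area * h
base_area = 10 * 11 = 110
base_area * h = 110 * 5 = 550
V = 550 / 3
V = 183.33
183.33 units^3


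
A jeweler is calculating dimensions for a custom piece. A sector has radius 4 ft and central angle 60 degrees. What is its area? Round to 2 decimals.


Shape: circular sector
Radius r = 4 ft, Angle = 60 degrees
Formula: A = (angle/360) * pi * r^2
r^2 = 16
Fraction of circle = 60/360
A = (60/360) * pi * 16
A = 2.666667 * pi
A = 8.38
8.38 ft^2


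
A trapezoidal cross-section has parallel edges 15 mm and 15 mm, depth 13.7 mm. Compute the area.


Shape: trapezoid
Parallel sides a = 15 mm, b = 15 mm; Height h = 13.7 mm
Formula: A = (a + b) * h / 2
a + b = 15 + 15 = 30
A = 30 * 13.7 / 2
A = 411 / 2
A = 205.5
205.5 mm^2


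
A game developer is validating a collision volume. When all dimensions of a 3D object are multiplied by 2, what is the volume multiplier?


Linear scale factor k = 2
Rule: under a linear scaling by k, volumes scale by k^3.
k^3 = 2 * 2 * 2
k^3 = 4 * 2
k^3 = 8
Volume scales by a factor of 8.
8 (dimensionless)


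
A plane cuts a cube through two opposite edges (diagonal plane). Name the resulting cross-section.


Solid: cube
Cutting plane: through two opposite edges (diagonal plane)
Visualize the intersection of the plane with the solid's surface.
The boundary of the cut region is a rectangle.
rectangle


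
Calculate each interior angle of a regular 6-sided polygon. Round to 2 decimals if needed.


Shape: regular hexagon (6 sides)
Formula: interior angle = (n - 2) * 180 / n
(n - 2) = 4
(n - 2) * 180 = 720
angle = 720 / 6
angle = 120
120 degrees


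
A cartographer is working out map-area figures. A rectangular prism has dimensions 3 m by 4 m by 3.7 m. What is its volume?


Shape: rectangular prism
l = 3 m, w = 4 m, h = 3.7 m
Formula: V = l * w * h
V = 3 * 4 * 3.7
V = 12 * 3.7
V = 44.4
44.4 m^3


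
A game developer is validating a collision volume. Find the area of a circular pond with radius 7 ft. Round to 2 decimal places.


Shape: circle
Radius r = 7 ft
Formula: A = pi * r^2
r^2 = 7^2 = 49
A = pi * 49
A = 153.94
153.94 ft^2


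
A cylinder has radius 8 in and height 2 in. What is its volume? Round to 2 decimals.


Shape: cylinder
Radius r = 8 in, Height h = 2 in
Formula: V = pi * r^2 * h
r^2 = 64
V = pi * 64 * 2
V = 128 * pi
V = 402.12
402.12 in^3


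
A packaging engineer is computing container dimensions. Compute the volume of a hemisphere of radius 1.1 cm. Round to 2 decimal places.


Shape: hemisphere (half of a sphere)
Radius r = 1.1 cm
Formula: V = (1/2) * (4/3) * pi * r^3 = (2/3) * pi * r^3
r^3 = 1.331
(2/3) * 1.331 = 0.887333
V = 0.887333 * pi
V = 2.79
2.79 cm^3


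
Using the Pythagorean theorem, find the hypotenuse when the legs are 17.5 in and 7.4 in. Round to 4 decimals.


Shape: right triangle
Legs a = 17.5 in, b = 7.4 in
Formula: c = sqrt(a^2 + b^2)
a^2 = 306.25, b^2 = 54.76
a^2 + b^2 = 361.01
c = sqrt(361.01)
c = 19.0003
19.0003 in


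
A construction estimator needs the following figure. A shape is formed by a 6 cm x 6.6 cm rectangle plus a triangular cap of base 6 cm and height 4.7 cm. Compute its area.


Composite shape: rectangle + triangle
Rectangle area = 6 * 6.6 = 39.6
Triangle area = 0.5 * 6 * 4.7 = 14.1
Total = 39.6 + 14.1
Total = 53.7
53.7 cm^2


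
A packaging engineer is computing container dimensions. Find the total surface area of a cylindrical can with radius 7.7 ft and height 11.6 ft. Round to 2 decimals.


Shape: closed cylinder
Radius r = 7.7 ft, Height h = 11.6 ft
Formula: SA = 2*pi*r^2 + 2*pi*r*h = 2*pi*r*(r + h)
r + h = 19.3
2 * r * (r + h) = 2 * 7.7 * 19.3 = 297.22
SA = 297.22 * pi
SA = 933.74
933.74 ft^2


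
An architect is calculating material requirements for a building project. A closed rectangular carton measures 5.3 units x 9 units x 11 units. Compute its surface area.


Shape: rectangular prism
l = 5.3 units, w = 9 units, h = 11 units
Formula: SA = 2(lw + lh + wh)
lw = 47.7, lh = 58.3, wh = 99
lw + lh + wh = 205
SA = 2 * 205
SA = 410
410 units^2


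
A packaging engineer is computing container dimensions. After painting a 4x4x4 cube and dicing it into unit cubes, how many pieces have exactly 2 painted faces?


Large cube: 4 x 4 x 4, cut into unit cubes.
n = 4, so n - 2 = 2
Cubes with 2 painted faces lie along the edges, excluding corners.
A cube has 12 edges; each contributes (n - 2) = 2 such cubes.
Count = 12 * 2 = 24
24 unit cubes


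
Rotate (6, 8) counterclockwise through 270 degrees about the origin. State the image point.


Transformation: rotation about the origin
Original point: (6, 8)
Rule for 270 deg counterclockwise: (x, y) -> (y, -x)
Apply: (6, 8) -> (8, -6)
(8, -6)


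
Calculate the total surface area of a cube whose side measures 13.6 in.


Shape: cube
Side s = 13.6 in
A cube has 6 square faces.
Formula: SA = 6 * s^2
s^2 = 184.96
SA = 6 * 184.96
SA = 1109.76
1109.76 in^2


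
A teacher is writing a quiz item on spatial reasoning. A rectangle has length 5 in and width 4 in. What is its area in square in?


Shape: rectangle
Length l = 5 in, Width w = 4 in
Formula: A = l * w
A = 5 * 4
A = 20
20 in^2


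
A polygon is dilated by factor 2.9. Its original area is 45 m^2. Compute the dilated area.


Linear scale factor k = 2.9
Original area = 45 m^2
Rule: under a linear scaling by k, areas scale by k^2.
k^2 = 2.9^2 = 8.41
New area = 45 * 8.41
New area = 378.45
378.45 m^2


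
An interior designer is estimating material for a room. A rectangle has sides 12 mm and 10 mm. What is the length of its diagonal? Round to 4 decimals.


Shape: rectangle (diagonal via Pythagoras)
Sides: 12 mm and 10 mm
Formula: d = sqrt(l^2 + w^2)
l^2 = 144, w^2 = 100
l^2 + w^2 = 244
d = sqrt(244)
d = 15.6205
15.6205 mm


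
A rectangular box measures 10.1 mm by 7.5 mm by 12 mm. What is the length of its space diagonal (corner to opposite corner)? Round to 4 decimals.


Shape: rectangular box (space diagonal)
l = 10.1 mm, w = 7.5 mm, h = 12 mm
Visualize: the diagonal of the base, then a right triangle with that diagonal and the height.
Formula: d = sqrt(l^2 + w^2 + h^2)
l^2 + w^2 + h^2 = 102.01 + 56.25 + 144 = 302.26
d = sqrt(302.26)
d = 17.3856
17.3856 mm


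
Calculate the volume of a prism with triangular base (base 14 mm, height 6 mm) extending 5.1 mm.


Shape: triangular prism
Triangle base = 14 mm, triangle height = 6 mm, prism length L = 5.1 mm
Formula: V = (1/2 * b * h_tri) * L
Cross-section area = 0.5 * 14 * 6 = 42
V = 42 * 5.1
V = 214.2
214.2 mm^3


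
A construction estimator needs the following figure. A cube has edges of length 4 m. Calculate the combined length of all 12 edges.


Shape: cube
Side s = 4 m
A cube has 12 edges, all equal.
Formula: total edge length = 12 * s
Total = 12 * 4
Total = 48
48 m


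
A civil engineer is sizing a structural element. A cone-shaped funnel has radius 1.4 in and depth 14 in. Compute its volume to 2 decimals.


Shape: cone
Radius r = 1.4 in, Height h = 14 in
Formula: V = (1/3) * pi * r^2 * h
r^2 = 1.96
pi * r^2 * h = pi * 1.96 * 14 = 27.44 * pi
V = 27.44 * pi / 3
V = 28.74
28.74 in^3


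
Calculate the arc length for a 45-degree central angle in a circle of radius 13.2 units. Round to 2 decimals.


Shape: circular arc
Radius r = 13.2 units, Angle = 45 degrees
Formula: L = (angle/360) * 2 * pi * r
2 * pi * r = 26.4 * pi
L = (45/360) * 26.4 * pi
L = 3.3 * pi
L = 10.37
10.37 units


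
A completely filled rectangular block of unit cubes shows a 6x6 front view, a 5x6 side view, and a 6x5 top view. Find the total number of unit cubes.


Orthographic views of a solid rectangular block:
Front view 6 x 6 -> length = 6, height = 6
Side view 5 x 6 -> width = 5, height = 6 (consistent)
Top view 6 x 5 -> confirms length = 6, width = 5
The block is 6 x 5 x 6.
Total unit cubes = 6 * 5 * 6 = 180
180 unit cubes


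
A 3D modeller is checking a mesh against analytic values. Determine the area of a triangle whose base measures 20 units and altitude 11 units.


Shape: triangle
Base b = 20 units, Height h = 11 units
Formula: A = (1/2) * b * h
A = 0.5 * 20 * 11
A = 0.5 * 220
A = 110
110 units^2


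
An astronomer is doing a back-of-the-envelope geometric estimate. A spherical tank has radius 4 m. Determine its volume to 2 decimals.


Shape: sphere
Radius r = 4 m
Formula: V = (4/3) * pi * r^3
r^3 = 64
(4/3) * 64 = 85.333333
V = 85.333333 * pi
V = 268.08
268.08 m^3


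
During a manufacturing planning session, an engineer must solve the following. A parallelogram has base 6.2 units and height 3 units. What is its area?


Shape: parallelogram
Base b = 6.2 units, Height h = 3 units
Formula: A = b * h
A = 6.2 * 3
A = 18.6
18.6 units^2


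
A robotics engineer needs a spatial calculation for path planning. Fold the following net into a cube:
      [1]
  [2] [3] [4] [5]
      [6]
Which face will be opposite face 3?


Net: cross layout. Take square 3 as the base (bottom).
Fold the four squares in the horizontal row up around 3: 2 -> left, 4 -> right, 5 wraps to the top.
Fold 1 and 6 up from 3: 1 -> back, 6 -> front.
Opposite pairs are therefore: (1, 6), (2, 4), (3, 5).
Face 3 is opposite face 5.
face 5


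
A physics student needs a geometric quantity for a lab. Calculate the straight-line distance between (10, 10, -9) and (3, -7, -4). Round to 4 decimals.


3D distance between two points
P1 = (10, 10, -9), P2 = (3, -7, -4)
Formula: d = sqrt((x2-x1)^2 + (y2-y1)^2 + (z2-z1)^2)
dx = 3 - 10 = -7
dy = -7 - 10 = -17
dz = -4 - -9 = 5
dx^2 + dy^2 + dz^2 = 49 + 289 + 25 = 363
d = sqrt(363)
d = 19.0526
19.0526 units


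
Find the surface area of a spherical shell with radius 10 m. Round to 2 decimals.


Shape: sphere
Radius r = 10 m
Formula: SA = 4 * pi * r^2
r^2 = 100
SA = 4 * pi * 100
SA = 400 * pi
SA = 1256.64
1256.64 m^2


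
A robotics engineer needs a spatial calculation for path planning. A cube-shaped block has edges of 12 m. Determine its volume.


Shape: cube
Side s = 12 m
Formula: V = s^3
V = 12 * 12 * 12
V = 144 * 12
V = 1728
1728 m^3


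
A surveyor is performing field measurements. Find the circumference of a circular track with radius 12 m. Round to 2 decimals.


Shape: circle
Radius r = 12 m
Formula: C = 2 * pi * r
C = 2 * pi * 12
C = 24 * pi
C = 75.4
75.4 m


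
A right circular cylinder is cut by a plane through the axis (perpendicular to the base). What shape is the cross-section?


Solid: right circular cylinder
Cutting plane: through the axis (perpendicular to the base)
Visualize the intersection of the plane with the solid's surface.
The boundary of the cut region is a rectangle.
rectangle


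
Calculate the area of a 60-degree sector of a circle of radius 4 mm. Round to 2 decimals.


Shape: circular sector
Radius r = 4 mm, Angle = 60 degrees
Formula: A = (angle/360) * pi * r^2
r^2 = 16
Fraction of circle = 60/360
A = (60/360) * pi * 16
A = 2.666667 * pi
A = 8.38
8.38 mm^2


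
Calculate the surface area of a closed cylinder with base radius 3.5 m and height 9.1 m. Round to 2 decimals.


Shape: closed cylinder
Radius r = 3.5 m, Height h = 9.1 m
Formula: SA = 2*pi*r^2 + 2*pi*r*h = 2*pi*r*(r + h)
r + h = 12.6
2 * r * (r + h) = 2 * 3.5 * 12.6 = 88.2
SA = 88.2 * pi
SA = 277.09
277.09 m^2


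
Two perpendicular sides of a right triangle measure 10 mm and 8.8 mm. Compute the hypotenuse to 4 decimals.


Shape: right triangle
Legs a = 10 mm, b = 8.8 mm
Formula: c = sqrt(a^2 + b^2)
a^2 = 100, b^2 = 77.44
a^2 + b^2 = 177.44
c = sqrt(177.44)
c = 13.3207
13.3207 mm


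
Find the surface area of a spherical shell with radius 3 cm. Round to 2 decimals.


Shape: sphere
Radius r = 3 cm
Formula: SA = 4 * pi * r^2
r^2 = 9
SA = 4 * pi * 9
SA = 36 * pi
SA = 113.1
113.1 cm^2


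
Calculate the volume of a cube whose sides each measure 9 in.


Shape: cube
Side s = 9 in
Formula: V = s^3
V = 9 * 9 * 9
V = 81 * 9
V = 729
729 in^3


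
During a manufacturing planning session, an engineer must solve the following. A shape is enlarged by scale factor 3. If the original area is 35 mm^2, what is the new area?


Linear scale factor k = 3
Original area = 35 mm^2
Rule: under a linear scaling by k, areas scale by k^2.
k^2 = 3^2 = 9
New area = 35 * 9
New area = 315
315 mm^2


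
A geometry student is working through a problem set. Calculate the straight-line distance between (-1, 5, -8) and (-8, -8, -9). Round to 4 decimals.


3D distance between two points
P1 = (-1, 5, -8), P2 = (-8, -8, -9)
Formula: d = sqrt((x2-x1)^2 + (y2-y1)^2 + (z2-z1)^2)
dx = -8 - -1 = -7
dy = -8 - 5 = -13
dz = -9 - -8 = -1
dx^2 + dy^2 + dz^2 = 49 + 169 + 1 = 219
d = sqrt(219)
d = 14.7986
14.7986 units


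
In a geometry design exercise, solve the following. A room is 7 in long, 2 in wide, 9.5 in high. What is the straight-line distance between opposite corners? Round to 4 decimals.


Shape: rectangular box (space diagonal)
l = 7 in, w = 2 in, h = 9.5 in
Visualize: the diagonal of the base, then a right triangle with that diagonal and the height.
Formula: d = sqrt(l^2 + w^2 + h^2)
l^2 + w^2 + h^2 = 49 + 4 + 90.25 = 143.25
d = sqrt(143.25)
d = 11.9687
11.9687 in


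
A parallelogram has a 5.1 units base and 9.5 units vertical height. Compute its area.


Shape: parallelogram
Base b = 5.1 units, Height h = 9.5 units
Formula: A = b * h
A = 5.1 * 9.5
A = 48.45
48.45 units^2


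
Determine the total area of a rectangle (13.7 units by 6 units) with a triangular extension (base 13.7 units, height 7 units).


Composite shape: rectangle + triangle
Rectangle area = 13.7 * 6 = 82.2
Triangle area = 0.5 * 13.7 * 7 = 47.95
Total = 82.2 + 47.95
Total = 130.15
130.15 units^2


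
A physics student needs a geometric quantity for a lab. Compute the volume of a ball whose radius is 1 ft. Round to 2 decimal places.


Shape: sphere
Radius r = 1 ft
Formula: V = (4/3) * pi * r^3
r^3 = 1
(4/3) * 1 = 1.333333
V = 1.333333 * pi
V = 4.19
4.19 ft^3


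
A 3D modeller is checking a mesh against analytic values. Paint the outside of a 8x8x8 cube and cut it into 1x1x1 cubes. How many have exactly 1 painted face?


Large cube: 8 x 8 x 8, cut into unit cubes.
n = 8, so n - 2 = 6
Cubes with 1 painted face lie in the interior of each face.
A cube has 6 faces; each contributes (n - 2)^2 = 36 such cubes.
Count = 6 * 36 = 216
216 unit cubes


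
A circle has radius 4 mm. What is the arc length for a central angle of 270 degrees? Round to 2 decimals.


Shape: circular arc
Radius r = 4 mm, Angle = 270 degrees
Formula: L = (angle/360) * 2 * pi * r
2 * pi * r = 8 * pi
L = (270/360) * 8 * pi
L = 6 * pi
L = 18.85
18.85 mm


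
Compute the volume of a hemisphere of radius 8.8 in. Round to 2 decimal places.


Shape: hemisphere (half of a sphere)
Radius r = 8.8 in
Formula: V = (1/2) * (4/3) * pi * r^3 = (2/3) * pi * r^3
r^3 = 681.472
(2/3) * 681.472 = 454.314667
V = 454.314667 * pi
V = 1427.27
1427.27 in^3


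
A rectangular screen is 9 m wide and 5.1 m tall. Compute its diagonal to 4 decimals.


Shape: rectangle (diagonal via Pythagoras)
Sides: 9 m and 5.1 m
Formula: d = sqrt(l^2 + w^2)
l^2 = 81, w^2 = 26.01
l^2 + w^2 = 107.01
d = sqrt(107.01)
d = 10.3446
10.3446 m


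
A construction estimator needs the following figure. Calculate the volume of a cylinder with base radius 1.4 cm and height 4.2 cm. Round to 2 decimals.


Shape: cylinder
Radius r = 1.4 cm, Height h = 4.2 cm
Formula: V = pi * r^2 * h
r^2 = 1.96
V = pi * 1.96 * 4.2
V = 8.232 * pi
V = 25.86
25.86 cm^3


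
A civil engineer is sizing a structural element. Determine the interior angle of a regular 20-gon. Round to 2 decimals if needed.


Shape: regular icosagon (20 sides)
Formula: interior angle = (n - 2) * 180 / n
(n - 2) = 18
(n - 2) * 180 = 3240
angle = 3240 / 20
angle = 162
162 degrees


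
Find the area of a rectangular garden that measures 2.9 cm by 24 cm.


Shape: rectangle
Length l = 2.9 cm, Width w = 24 cm
Formula: A = l * w
A = 2.9 * 24
A = 69.6
69.6 cm^2


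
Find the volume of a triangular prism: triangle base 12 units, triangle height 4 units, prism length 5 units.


Shape: triangular prism
Triangle base = 12 units, triangle height = 4 units, prism length L = 5 units
Formula: V = (1/2 * b * h_tri) * L
Cross-section area = 0.5 * 12 * 4 = 24
V = 24 * 5
V = 120
120 units^3


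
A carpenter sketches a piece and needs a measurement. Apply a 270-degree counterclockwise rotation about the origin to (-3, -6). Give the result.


Transformation: rotation about the origin
Original point: (-3, -6)
Rule for 270 deg counterclockwise: (x, y) -> (y, -x)
Apply: (-3, -6) -> (-6, 3)
(-6, 3)


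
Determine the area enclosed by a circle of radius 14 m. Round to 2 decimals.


Shape: circle
Radius r = 14 m
Formula: A = pi * r^2
r^2 = 14^2 = 196
A = pi * 196
A = 615.75
615.75 m^2


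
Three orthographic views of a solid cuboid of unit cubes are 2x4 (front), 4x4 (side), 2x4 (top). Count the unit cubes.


Orthographic views of a solid rectangular block:
Front view 2 x 4 -> length = 2, height = 4
Side view 4 x 4 -> width = 4, height = 4 (consistent)
Top view 2 x 4 -> confirms length = 2, width = 4
The block is 2 x 4 x 4.
Total unit cubes = 2 * 4 * 4 = 32
32 unit cubes


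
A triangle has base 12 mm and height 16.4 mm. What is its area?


Shape: triangle
Base b = 12 mm, Height h = 16.4 mm
Formula: A = (1/2) * b * h
A = 0.5 * 12 * 16.4
A = 0.5 * 196.8
A = 98.4
98.4 mm^2


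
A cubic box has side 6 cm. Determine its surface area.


Shape: cube
Side s = 6 cm
A cube has 6 square faces.
Formula: SA = 6 * s^2
s^2 = 36
SA = 6 * 36
SA = 216
216 cm^2


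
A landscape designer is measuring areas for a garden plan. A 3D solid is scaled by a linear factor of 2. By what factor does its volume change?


Linear scale factor k = 2
Rule: under a linear scaling by k, volumes scale by k^3.
k^3 = 2 * 2 * 2
k^3 = 4 * 2
k^3 = 8
Volume scales by a factor of 8.
8 (dimensionless)


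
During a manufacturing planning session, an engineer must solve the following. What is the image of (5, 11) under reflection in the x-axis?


Transformation: reflection
Original point: (5, 11)
Rule for reflection over the x-axis: (x, y) -> (x, -y)
Apply: (5, 11) -> (5, -11)
(5, -11)
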